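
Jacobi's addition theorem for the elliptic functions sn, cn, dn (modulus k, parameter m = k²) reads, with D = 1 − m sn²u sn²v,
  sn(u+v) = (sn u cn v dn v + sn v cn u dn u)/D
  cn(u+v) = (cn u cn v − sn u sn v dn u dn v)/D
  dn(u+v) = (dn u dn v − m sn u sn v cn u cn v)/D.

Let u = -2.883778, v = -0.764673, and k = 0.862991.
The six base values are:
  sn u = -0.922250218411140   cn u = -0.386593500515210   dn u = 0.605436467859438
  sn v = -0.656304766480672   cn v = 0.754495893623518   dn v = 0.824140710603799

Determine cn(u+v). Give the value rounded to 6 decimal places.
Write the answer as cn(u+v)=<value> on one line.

cn(u+v)=-0.816467

m = k² = 0.744753466081
D = 1 − m·sn²u·sn²v = 0.7271517432711689
cn(u+v) = (cn u·cn v − sn u·sn v·dn u·dn v)/D = -0.5936952575074698/0.7271517432711689 = -0.81646680077623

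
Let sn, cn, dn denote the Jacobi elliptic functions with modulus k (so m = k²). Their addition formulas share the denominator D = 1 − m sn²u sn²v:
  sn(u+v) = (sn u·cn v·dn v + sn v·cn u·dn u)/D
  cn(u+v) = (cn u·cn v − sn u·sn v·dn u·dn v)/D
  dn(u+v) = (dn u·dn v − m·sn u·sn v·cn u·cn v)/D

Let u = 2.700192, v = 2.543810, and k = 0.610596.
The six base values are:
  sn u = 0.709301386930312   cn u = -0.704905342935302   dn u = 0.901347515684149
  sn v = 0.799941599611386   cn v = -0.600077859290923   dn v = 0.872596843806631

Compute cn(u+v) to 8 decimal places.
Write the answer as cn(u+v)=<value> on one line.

cn(u+v)=-0.02644307

m = k² = 0.372827475216
D = 1 − m·sn²u·sn²v = 0.8799710264450589
cn(u+v) = (cn u·cn v − sn u·sn v·dn u·dn v)/D = -0.02326913859820401/0.8799710264450589 = -0.02644307357732853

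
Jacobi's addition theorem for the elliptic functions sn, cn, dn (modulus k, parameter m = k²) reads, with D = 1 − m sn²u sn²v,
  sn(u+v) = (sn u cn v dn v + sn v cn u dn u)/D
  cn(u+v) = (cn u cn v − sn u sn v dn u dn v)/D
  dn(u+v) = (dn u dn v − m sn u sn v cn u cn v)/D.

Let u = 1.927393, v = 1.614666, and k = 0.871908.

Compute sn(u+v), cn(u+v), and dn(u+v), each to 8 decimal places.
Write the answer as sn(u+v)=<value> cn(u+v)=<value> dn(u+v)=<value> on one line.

sn u = 0.9925294494104766, cn u = 0.1220052951840047, dn u = 0.5010913981091968
sn v = 0.9595530771516642, cn v = 0.2815277821614988, dn v = 0.5477500857918755
m = k² = 0.760223560464
D = 1 − m·sn²u·sn²v = 0.3104494120339756
sn(u+v) = (sn u·cn v·dn v + sn v·cn u·dn u)/D = 0.2117179054270655/0.3104494120339756 = 0.6819723189035871
cn(u+v) = (cn u·cn v − sn u·sn v·dn u·dn v)/D = -0.2270558652706802/0.3104494120339756 = -0.7313779845259659
dn(u+v) = (dn u·dn v − m·sn u·sn v·cn u·cn v)/D = 0.249604122820511/0.3104494120339756 = 0.8040090048332716

sn(u+v)=0.68197232 cn(u+v)=-0.73137798 dn(u+v)=0.80400900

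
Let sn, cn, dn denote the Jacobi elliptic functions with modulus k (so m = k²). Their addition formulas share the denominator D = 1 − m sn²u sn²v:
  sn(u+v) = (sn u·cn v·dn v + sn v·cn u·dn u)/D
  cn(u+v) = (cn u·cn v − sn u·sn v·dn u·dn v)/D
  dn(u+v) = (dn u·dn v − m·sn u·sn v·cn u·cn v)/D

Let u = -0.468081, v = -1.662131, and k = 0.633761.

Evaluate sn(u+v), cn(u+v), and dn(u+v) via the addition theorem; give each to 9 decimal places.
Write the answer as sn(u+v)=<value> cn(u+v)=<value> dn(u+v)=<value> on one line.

sn u = -0.4453221167918486, cn u = 0.8953704330030265, dn u = 0.9593474211763857
sn v = -0.9959323791581568, cn v = 0.09010380760197292, dn v = 0.7756338656757142
m = k² = 0.401653005121
D = 1 − m·sn²u·sn²v = 0.9209941491693036
sn(u+v) = (sn u·cn v·dn v + sn v·cn u·dn u)/D = -0.8865998244781172/0.9209941491693036 = -0.9626552191214151
cn(u+v) = (cn u·cn v − sn u·sn v·dn u·dn v)/D = -0.2493410797270703/0.9209941491693036 = -0.2707303623502549
dn(u+v) = (dn u·dn v − m·sn u·sn v·cn u·cn v)/D = 0.7297308841858215/0.9209941491693036 = 0.7923295548011969

sn(u+v)=-0.962655219 cn(u+v)=-0.270730362 dn(u+v)=0.792329555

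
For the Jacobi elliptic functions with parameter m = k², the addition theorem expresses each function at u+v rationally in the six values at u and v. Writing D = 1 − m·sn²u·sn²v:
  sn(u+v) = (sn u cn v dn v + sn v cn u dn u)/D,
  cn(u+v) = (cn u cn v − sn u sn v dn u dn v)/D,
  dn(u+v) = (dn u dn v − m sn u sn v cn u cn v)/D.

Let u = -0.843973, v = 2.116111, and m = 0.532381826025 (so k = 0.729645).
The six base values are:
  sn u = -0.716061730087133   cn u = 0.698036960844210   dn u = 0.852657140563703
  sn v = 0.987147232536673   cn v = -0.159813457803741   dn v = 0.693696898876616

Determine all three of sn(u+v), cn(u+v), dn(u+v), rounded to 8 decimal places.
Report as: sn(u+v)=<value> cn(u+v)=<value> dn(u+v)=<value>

m = k² = 0.532381826025
D = 1 − m·sn²u·sn²v = 0.7339960944680901
sn(u+v) = (sn u·cn v·dn v + sn v·cn u·dn u)/D = 0.6669205164099195/0.7339960944680901 = 0.9086158924227265
cn(u+v) = (cn u·cn v − sn u·sn v·dn u·dn v)/D = 0.3065408479891965/0.7339960944680901 = 0.4176328052689975
dn(u+v) = (dn u·dn v − m·sn u·sn v·cn u·cn v)/D = 0.5495051357067465/0.7339960944680901 = 0.7486485825308922

sn(u+v)=0.90861589 cn(u+v)=0.41763281 dn(u+v)=0.74864858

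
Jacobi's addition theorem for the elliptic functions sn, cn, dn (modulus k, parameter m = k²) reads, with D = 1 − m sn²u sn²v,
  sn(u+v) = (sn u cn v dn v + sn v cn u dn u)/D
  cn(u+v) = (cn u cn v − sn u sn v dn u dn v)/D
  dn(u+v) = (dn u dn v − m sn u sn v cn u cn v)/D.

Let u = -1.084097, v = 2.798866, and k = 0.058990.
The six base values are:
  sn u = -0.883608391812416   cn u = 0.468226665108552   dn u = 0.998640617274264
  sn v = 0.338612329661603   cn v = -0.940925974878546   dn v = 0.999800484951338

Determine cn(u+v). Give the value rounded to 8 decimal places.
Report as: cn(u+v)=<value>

cn(u+v)=-0.14187647

m = k² = 0.0034798201
D = 1 − m·sn²u·sn²v = 0.9996884828281385
cn(u+v) = (cn u·cn v − sn u·sn v·dn u·dn v)/D = -0.1418322774220289/0.9996884828281385 = -0.1418764743800815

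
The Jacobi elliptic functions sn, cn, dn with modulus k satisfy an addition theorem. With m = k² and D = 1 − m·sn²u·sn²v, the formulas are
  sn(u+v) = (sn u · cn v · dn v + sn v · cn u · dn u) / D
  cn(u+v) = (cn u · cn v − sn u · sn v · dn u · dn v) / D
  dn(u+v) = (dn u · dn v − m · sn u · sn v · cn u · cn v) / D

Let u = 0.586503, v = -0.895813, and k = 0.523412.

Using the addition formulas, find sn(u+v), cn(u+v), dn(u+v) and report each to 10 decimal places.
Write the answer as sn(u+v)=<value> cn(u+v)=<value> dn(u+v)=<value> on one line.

sn(u+v)=-0.3031400410 cn(u+v)=0.9529460192 dn(u+v)=0.9873321327

sn u = 0.5462944799460346, cn u = 0.8375931835804847, dn u = 0.9582483929842059
sn v = -0.7630342228727139, cn v = 0.6463580855261529, dn v = 0.9167849269276461
m = k² = 0.273960121744
D = 1 − m·sn²u·sn²v = 0.9523975825239472
sn(u+v) = (sn u·cn v·dn v + sn v·cn u·dn u)/D = -0.288709842241887/0.9523975825239472 = -0.3031400410286401
cn(u+v) = (cn u·cn v − sn u·sn v·dn u·dn v)/D = 0.9075834849699082/0.9523975825239472 = 0.9529460192084095
dn(u+v) = (dn u·dn v − m·sn u·sn v·cn u·cn v)/D = 0.94033273631231/0.9523975825239472 = 0.9873321326796481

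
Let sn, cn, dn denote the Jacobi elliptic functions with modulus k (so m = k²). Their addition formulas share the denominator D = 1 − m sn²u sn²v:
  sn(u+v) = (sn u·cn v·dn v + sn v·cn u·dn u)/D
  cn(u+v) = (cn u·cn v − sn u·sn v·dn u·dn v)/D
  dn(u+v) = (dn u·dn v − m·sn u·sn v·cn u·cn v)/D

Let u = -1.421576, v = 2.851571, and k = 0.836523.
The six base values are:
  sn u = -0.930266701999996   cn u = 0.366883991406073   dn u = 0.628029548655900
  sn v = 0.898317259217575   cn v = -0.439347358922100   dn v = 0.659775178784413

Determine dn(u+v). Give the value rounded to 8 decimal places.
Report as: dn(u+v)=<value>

dn(u+v)=0.62603023

m = k² = 0.699770729529
D = 1 − m·sn²u·sn²v = 0.5113136456798575
dn(u+v) = (dn u·dn v − m·sn u·sn v·cn u·cn v)/D = 0.3200978000302358/0.5113136456798575 = 0.6260302316098458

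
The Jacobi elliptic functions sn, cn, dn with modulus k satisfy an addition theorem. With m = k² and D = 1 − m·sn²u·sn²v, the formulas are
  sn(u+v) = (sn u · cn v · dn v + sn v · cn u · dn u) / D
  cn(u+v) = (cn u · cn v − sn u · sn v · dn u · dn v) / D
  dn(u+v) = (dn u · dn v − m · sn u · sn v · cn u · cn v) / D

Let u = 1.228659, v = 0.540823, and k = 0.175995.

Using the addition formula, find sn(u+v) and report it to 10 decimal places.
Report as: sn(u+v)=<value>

sn(u+v)=0.9832238107

sn u = 0.9396450708748586, cn u = 0.3421507573871231, dn u = 0.9862311218434441
sn v = 0.514181549051111, cn v = 0.8576813712652269, dn v = 0.9958970568607622
m = k² = 0.030974240025
D = 1 − m·sn²u·sn²v = 0.9927696167832012
sn(u+v) = (sn u·cn v·dn v + sn v·cn u·dn u)/D = 0.9761147257333351/0.9927696167832012 = 0.9832238106723777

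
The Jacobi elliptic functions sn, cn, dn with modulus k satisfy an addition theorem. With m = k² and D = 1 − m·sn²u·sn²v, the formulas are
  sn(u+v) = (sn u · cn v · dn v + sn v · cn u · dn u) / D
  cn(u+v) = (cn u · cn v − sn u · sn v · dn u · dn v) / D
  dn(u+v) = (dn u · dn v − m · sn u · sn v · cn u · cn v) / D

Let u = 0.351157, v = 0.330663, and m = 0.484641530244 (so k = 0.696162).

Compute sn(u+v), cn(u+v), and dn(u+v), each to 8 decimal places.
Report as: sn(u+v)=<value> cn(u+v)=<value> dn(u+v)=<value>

sn u = 0.3407868969709922, cn u = 0.9401405697303369, dn u = 0.9714503652801664
sn v = 0.3219730538529383, cn v = 0.9467488328974126, dn v = 0.9745557128072354
m = k² = 0.484641530244
D = 1 − m·sn²u·sn²v = 0.994165206949034
sn(u+v) = (sn u·cn v·dn v + sn v·cn u·dn u)/D = 0.6084882202565545/0.994165206949034 = 0.6120594605437129
cn(u+v) = (cn u·cn v − sn u·sn v·dn u·dn v)/D = 0.7861975225838774/0.994165206949034 = 0.7908117454609151
dn(u+v) = (dn u·dn v − m·sn u·sn v·cn u·cn v)/D = 0.8994009654150606/0.994165206949034 = 0.9046795835625823

sn(u+v)=0.61205946 cn(u+v)=0.79081175 dn(u+v)=0.90467958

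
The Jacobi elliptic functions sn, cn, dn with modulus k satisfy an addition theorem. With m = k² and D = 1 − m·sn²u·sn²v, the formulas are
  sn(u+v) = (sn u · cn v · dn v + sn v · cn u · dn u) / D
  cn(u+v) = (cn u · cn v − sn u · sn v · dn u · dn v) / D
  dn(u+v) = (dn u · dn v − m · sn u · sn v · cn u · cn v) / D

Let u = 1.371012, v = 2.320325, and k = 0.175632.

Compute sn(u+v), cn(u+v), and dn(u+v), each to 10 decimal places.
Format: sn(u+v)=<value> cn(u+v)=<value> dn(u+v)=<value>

sn(u+v)=-0.5006796995 cn(u+v)=-0.8656326233 dn(u+v)=0.9961261815

sn u = 0.9782672317872703, cn u = 0.2073480726008109, dn u = 0.9851292277210867
sn v = 0.7467948573822355, cn v = -0.6650544646774778, dn v = 0.9913610707327578
m = k² = 0.030846599424
D = 1 − m·sn²u·sn²v = 0.9835363947614931
sn(u+v) = (sn u·cn v·dn v + sn v·cn u·dn u)/D = -0.4924367065639157/0.9835363947614931 = -0.5006796994872074
cn(u+v) = (cn u·cn v − sn u·sn v·dn u·dn v)/D = -0.8513811895085065/0.9835363947614931 = -0.8656326233000924
dn(u+v) = (dn u·dn v − m·sn u·sn v·cn u·cn v)/D = 0.9797263532827851/0.9835363947614931 = 0.9961261815027883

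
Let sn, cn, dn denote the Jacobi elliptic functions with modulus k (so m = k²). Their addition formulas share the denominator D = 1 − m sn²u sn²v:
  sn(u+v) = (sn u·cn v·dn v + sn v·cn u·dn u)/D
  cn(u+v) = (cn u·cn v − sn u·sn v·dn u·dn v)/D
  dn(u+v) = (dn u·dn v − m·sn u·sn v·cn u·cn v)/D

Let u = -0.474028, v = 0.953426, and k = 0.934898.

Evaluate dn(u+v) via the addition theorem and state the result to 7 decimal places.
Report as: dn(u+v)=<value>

sn u = -0.4433324450035882, cn u = 0.8963572631530022, dn u = 0.9100626947263132
sn v = 0.7510969998875751, cn v = 0.6601918635971546, dn v = 0.7119806513050079
m = k² = 0.874034270404
D = 1 − m·sn²u·sn²v = 0.9030875555526268
dn(u+v) = (dn u·dn v − m·sn u·sn v·cn u·cn v)/D = 0.8201756471494366/0.9030875555526268 = 0.9081906201747472

dn(u+v)=0.9081906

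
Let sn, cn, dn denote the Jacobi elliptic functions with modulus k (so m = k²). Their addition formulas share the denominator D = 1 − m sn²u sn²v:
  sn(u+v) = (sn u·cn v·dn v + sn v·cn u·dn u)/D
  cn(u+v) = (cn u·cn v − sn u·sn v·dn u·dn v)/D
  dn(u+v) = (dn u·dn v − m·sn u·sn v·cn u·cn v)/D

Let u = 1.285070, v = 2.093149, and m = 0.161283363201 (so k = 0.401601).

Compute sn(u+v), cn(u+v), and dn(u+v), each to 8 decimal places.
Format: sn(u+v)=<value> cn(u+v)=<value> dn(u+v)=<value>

sn(u+v)=-0.09681634 cn(u+v)=-0.99530226 dn(u+v)=0.99924383

sn u = 0.9471078604166025, cn u = 0.3209154105634154, dn u = 0.9248387309465646
sn v = 0.9144512504676571, cn v = -0.4046960717849115, dn v = 0.9301244273261298
m = k² = 0.161283363201
D = 1 − m·sn²u·sn²v = 0.8790211172746573
sn(u+v) = (sn u·cn v·dn v + sn v·cn u·dn u)/D = -0.08510360453402423/0.8790211172746573 = -0.09681633678822407
cn(u+v) = (cn u·cn v − sn u·sn v·dn u·dn v)/D = -0.8748917082188534/0.8790211172746573 = -0.9953022641041812
dn(u+v) = (dn u·dn v − m·sn u·sn v·cn u·cn v)/D = 0.8783564253408481/0.8790211172746573 = 0.9992438271154736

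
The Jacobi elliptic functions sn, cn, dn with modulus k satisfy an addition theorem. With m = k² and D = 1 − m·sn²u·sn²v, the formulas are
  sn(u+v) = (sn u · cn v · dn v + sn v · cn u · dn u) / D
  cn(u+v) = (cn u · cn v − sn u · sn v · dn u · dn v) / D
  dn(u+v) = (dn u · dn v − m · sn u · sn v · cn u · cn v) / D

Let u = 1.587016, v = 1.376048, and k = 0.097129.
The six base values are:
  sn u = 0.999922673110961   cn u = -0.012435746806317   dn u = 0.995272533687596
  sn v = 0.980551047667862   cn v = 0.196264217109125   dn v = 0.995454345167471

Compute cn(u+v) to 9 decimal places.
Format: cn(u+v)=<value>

m = k² = 0.009434042641
D = 1 − m·sn²u·sn²v = 0.9909307560683417
cn(u+v) = (cn u·cn v − sn u·sn v·dn u·dn v)/D = -0.9738449211324038/0.9909307560683417 = -0.9827577912671432

cn(u+v)=-0.982757791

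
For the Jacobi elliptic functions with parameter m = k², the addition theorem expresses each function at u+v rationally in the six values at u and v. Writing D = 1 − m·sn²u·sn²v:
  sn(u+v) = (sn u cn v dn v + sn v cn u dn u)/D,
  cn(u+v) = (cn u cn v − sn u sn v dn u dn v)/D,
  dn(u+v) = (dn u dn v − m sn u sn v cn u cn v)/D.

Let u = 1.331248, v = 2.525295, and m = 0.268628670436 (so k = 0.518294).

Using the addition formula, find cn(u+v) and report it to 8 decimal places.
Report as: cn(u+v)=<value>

sn u = 0.9511835126995839, cn u = 0.308625866006854, dn u = 0.8700334420705548
sn v = 0.7457865566490089, cn v = -0.6661849682495205, dn v = 0.9222740272905842
m = k² = 0.268628670436
D = 1 − m·sn²u·sn²v = 0.8648207316544107
cn(u+v) = (cn u·cn v − sn u·sn v·dn u·dn v)/D = -0.7748148850709291/0.8648207316544107 = -0.8959254290640102

cn(u+v)=-0.89592543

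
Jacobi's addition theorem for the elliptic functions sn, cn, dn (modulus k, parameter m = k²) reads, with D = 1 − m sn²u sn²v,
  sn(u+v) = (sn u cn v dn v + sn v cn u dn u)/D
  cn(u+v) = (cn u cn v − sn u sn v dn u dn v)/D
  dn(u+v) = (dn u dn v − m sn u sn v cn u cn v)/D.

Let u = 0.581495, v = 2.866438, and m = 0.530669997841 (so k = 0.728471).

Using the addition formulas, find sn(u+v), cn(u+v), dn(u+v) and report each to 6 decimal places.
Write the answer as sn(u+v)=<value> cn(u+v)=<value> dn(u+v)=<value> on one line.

sn u = 0.535711074436232, cn u = 0.8444013528686331, dn u = 0.9207089396039068
sn v = 0.7459083977038468, cn v = -0.6660485434522621, dn v = 0.8394916187964039
m = k² = 0.530669997841
D = 1 − m·sn²u·sn²v = 0.9152661817520525
sn(u+v) = (sn u·cn v·dn v + sn v·cn u·dn u)/D = 0.2803662455216052/0.9152661817520525 = 0.3063220854341115
cn(u+v) = (cn u·cn v − sn u·sn v·dn u·dn v)/D = -0.8712674399006887/0.9152661817520525 = -0.9519279279311522
dn(u+v) = (dn u·dn v − m·sn u·sn v·cn u·cn v)/D = 0.8921876178028489/0.9152661817520525 = 0.974784861049902

sn(u+v)=0.306322 cn(u+v)=-0.951928 dn(u+v)=0.974785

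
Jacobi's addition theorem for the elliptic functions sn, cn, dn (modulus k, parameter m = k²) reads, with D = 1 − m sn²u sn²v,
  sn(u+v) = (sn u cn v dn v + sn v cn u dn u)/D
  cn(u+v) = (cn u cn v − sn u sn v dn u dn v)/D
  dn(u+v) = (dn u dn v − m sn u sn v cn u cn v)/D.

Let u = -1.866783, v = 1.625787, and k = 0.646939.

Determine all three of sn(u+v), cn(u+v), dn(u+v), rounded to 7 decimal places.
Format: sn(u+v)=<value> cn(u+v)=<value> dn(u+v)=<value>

sn u = -0.9983114354774148, cn u = -0.05808853410978307, dn u = 0.7634672009980581
sn v = 0.9920838957786279, cn v = 0.1255768439510269, dn v = 0.7668571956489615
m = k² = 0.418530069721
D = 1 − m·sn²u·sn²v = 0.5894599249106635
sn(u+v) = (sn u·cn v·dn v + sn v·cn u·dn u)/D = -0.1401345201511238/0.5894599249106635 = -0.2377337529304678
cn(u+v) = (cn u·cn v − sn u·sn v·dn u·dn v)/D = 0.5725603193880094/0.5894599249106635 = 0.971330357148172
dn(u+v) = (dn u·dn v − m·sn u·sn v·cn u·cn v)/D = 0.5824466000687676/0.5894599249106635 = 0.9881021176410614

sn(u+v)=-0.2377338 cn(u+v)=0.9713304 dn(u+v)=0.9881021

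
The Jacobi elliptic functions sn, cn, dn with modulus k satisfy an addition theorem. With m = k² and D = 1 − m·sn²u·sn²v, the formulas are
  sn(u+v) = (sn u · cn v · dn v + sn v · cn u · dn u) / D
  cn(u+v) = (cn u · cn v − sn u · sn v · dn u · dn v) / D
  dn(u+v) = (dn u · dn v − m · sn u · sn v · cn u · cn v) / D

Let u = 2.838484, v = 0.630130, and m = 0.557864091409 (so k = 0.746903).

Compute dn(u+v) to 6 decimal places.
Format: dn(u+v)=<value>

sn u = 0.7857824517240717, cn u = -0.6185029818541759, dn u = 0.8096570576666247
sn v = 0.5718907485637843, cn v = 0.820329794477291, dn v = 0.9041822340348771
m = k² = 0.557864091409
D = 1 − m·sn²u·sn²v = 0.8873427355694919
dn(u+v) = (dn u·dn v − m·sn u·sn v·cn u·cn v)/D = 0.859273712796631/0.8873427355694919 = 0.9683673267975238

dn(u+v)=0.968367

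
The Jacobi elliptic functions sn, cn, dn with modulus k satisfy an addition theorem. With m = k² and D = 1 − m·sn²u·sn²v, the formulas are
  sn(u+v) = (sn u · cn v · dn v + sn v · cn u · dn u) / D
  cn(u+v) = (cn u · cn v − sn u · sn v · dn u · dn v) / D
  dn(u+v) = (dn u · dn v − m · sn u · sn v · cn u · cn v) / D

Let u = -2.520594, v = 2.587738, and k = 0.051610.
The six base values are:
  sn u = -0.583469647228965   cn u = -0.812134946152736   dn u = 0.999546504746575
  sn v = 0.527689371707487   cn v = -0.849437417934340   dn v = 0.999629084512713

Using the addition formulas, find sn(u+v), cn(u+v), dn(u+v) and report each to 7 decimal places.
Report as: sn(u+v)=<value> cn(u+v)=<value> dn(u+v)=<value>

sn(u+v)=0.0670934 cn(u+v)=0.9977467 dn(u+v)=0.9999940

m = k² = 0.0026635921
D = 1 − m·sn²u·sn²v = 0.9997475002519059
sn(u+v) = (sn u·cn v·dn v + sn v·cn u·dn u)/D = 0.06707648527083099/0.9997475002519059 = 0.06709342634408164
cn(u+v) = (cn u·cn v − sn u·sn v·dn u·dn v)/D = 0.9974947665946156/0.9997475002519059 = 0.9977466973843668
dn(u+v) = (dn u·dn v − m·sn u·sn v·cn u·cn v)/D = 0.9997415066306841/0.9997475002519059 = 0.9999940048650081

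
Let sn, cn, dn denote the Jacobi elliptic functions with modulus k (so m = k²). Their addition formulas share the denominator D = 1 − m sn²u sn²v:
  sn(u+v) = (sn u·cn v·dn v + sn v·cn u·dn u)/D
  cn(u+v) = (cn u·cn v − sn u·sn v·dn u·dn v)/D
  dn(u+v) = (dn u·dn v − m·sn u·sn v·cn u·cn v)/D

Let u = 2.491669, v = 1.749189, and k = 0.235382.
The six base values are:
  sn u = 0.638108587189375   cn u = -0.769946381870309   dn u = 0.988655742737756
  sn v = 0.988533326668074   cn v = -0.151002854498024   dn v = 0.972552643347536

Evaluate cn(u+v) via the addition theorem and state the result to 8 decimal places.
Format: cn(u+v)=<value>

m = k² = 0.055404685924
D = 1 − m·sn²u·sn²v = 0.9779545836058527
cn(u+v) = (cn u·cn v − sn u·sn v·dn u·dn v)/D = -0.4902544881187609/0.9779545836058527 = -0.5013059873507882

cn(u+v)=-0.50130599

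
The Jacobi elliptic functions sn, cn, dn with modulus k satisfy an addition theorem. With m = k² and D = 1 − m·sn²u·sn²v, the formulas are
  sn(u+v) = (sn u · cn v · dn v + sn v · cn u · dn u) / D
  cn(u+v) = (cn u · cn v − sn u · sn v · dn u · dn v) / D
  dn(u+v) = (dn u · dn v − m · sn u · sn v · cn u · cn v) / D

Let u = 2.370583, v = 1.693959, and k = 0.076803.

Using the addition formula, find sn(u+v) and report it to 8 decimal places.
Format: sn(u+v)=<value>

sn u = 0.6998955942887512, cn u = -0.7142451659585774, dn u = 0.9985542042075461
sn v = 0.9927506577666942, cn v = -0.1201920609016917, dn v = 0.9970890193952536
m = k² = 0.005898700809
D = 1 − m·sn²u·sn²v = 0.9971522408557398
sn(u+v) = (sn u·cn v·dn v + sn v·cn u·dn u)/D = -0.791919208400866/0.9971522408557398 = -0.7941808441620246

sn(u+v)=-0.79418084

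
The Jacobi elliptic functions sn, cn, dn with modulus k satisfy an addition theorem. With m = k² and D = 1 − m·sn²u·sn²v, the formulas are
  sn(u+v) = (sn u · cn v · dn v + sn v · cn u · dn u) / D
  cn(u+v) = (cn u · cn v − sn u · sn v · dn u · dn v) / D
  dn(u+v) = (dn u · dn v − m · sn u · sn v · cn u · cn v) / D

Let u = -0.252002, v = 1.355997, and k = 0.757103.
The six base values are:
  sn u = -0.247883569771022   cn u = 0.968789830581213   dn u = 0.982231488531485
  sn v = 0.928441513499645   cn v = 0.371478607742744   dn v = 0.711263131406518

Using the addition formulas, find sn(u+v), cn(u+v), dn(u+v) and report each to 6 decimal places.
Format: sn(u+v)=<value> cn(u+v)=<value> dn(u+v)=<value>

m = k² = 0.573204952609
D = 1 − m·sn²u·sn²v = 0.9696391085220552
sn(u+v) = (sn u·cn v·dn v + sn v·cn u·dn u)/D = 0.8179869895016438/0.9696391085220552 = 0.84359941994134
cn(u+v) = (cn u·cn v − sn u·sn v·dn u·dn v)/D = 0.52067003541733/0.9696391085220552 = 0.536973014847706
dn(u+v) = (dn u·dn v − m·sn u·sn v·cn u·cn v)/D = 0.7461012067653949/0.9696391085220552 = 0.7694627828106257

sn(u+v)=0.843599 cn(u+v)=0.536973 dn(u+v)=0.769463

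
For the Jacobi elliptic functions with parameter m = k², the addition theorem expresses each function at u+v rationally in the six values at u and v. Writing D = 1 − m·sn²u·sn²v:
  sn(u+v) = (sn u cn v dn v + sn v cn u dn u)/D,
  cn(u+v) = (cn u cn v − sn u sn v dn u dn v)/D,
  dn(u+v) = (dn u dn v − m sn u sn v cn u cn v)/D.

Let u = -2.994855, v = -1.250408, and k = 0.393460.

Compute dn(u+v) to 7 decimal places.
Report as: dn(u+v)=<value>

dn(u+v)=0.9473447

sn u = -0.2760172903149144, cn u = -0.9611526702076066, dn u = 0.9940853369117848
sn v = -0.9368651174137623, cn v = 0.3496909375052454, dn v = 0.9295805884194049
m = k² = 0.1548107716
D = 1 − m·sn²u·sn²v = 0.989647913567052
dn(u+v) = (dn u·dn v − m·sn u·sn v·cn u·cn v)/D = 0.9375376674028456/0.989647913567052 = 0.9473446612175616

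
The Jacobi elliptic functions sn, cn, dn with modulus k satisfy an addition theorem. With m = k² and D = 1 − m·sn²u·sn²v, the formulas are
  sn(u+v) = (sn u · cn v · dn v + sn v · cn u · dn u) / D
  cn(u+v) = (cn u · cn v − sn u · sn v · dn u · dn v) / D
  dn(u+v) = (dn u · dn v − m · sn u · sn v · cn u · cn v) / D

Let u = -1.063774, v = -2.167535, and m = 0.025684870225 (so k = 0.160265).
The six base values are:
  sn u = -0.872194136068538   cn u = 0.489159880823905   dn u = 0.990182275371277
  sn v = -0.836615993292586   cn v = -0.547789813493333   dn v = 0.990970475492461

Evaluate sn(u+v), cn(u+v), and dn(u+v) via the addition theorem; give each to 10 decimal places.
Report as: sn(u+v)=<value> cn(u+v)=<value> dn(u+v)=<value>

m = k² = 0.025684870225
D = 1 − m·sn²u·sn²v = 0.9863240965551098
sn(u+v) = (sn u·cn v·dn v + sn v·cn u·dn u)/D = 0.06824376140169619/0.9863240965551098 = 0.06918999712168458
cn(u+v) = (cn u·cn v − sn u·sn v·dn u·dn v)/D = -0.9839603713946014/0.9863240965551098 = -0.9976035005443301
dn(u+v) = (dn u·dn v − m·sn u·sn v·cn u·cn v)/D = 0.9862634554650559/0.9863240965551098 = 0.9999385180892713

sn(u+v)=0.0691899971 cn(u+v)=-0.9976035005 dn(u+v)=0.9999385181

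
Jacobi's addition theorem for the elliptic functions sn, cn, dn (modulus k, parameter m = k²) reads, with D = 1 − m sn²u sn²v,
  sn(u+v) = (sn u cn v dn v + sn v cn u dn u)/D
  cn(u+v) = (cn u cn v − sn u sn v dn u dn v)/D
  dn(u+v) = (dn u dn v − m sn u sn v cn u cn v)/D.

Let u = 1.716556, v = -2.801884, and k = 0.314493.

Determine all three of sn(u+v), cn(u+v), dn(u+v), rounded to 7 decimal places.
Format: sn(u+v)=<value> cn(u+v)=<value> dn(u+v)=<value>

sn(u+v)=-0.8765810 cn(u+v)=0.4812543 dn(u+v)=0.9612499

sn u = 0.9950729629821319, cn u = -0.09914533948684041, dn u = 0.949771750202296
sn v = -0.4085248509766994, cn v = -0.9127471972756014, dn v = 0.9917123325812574
m = k² = 0.098905847049
D = 1 − m·sn²u·sn²v = 0.9836556076287233
sn(u+v) = (sn u·cn v·dn v + sn v·cn u·dn u)/D = -0.8622538602236026/0.9836556076287233 = -0.8765810447644566
cn(u+v) = (cn u·cn v − sn u·sn v·dn u·dn v)/D = 0.4733884609376624/0.9836556076287233 = 0.4812542695495321
dn(u+v) = (dn u·dn v − m·sn u·sn v·cn u·cn v)/D = 0.9455388226771842/0.9836556076287233 = 0.961249867681407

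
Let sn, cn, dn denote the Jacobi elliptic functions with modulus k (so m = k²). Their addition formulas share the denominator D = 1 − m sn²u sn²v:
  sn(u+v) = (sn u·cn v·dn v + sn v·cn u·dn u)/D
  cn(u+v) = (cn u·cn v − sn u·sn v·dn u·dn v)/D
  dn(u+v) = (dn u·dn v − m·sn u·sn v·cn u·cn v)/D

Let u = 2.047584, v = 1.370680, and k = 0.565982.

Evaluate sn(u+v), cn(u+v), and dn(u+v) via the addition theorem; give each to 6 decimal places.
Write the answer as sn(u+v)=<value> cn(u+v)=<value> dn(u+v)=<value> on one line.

sn(u+v)=0.033684 cn(u+v)=-0.999433 dn(u+v)=0.999818

sn u = 0.964676622499409, cn u = -0.2634369260432803, dn u = 0.8377919503994793
sn v = 0.9568432954118405, cn v = 0.2906043840436847, dn v = 0.8406646239869073
m = k² = 0.320335624324
D = 1 − m·sn²u·sn²v = 0.7270705603513393
sn(u+v) = (sn u·cn v·dn v + sn v·cn u·dn u)/D = 0.02449087388040033/0.7270705603513393 = 0.03368431513519912
cn(u+v) = (cn u·cn v − sn u·sn v·dn u·dn v)/D = -0.7266579641249278/0.7270705603513393 = -0.9994325224415466
dn(u+v) = (dn u·dn v − m·sn u·sn v·cn u·cn v)/D = 0.7269384165746576/0.7270705603513393 = 0.9998182517847815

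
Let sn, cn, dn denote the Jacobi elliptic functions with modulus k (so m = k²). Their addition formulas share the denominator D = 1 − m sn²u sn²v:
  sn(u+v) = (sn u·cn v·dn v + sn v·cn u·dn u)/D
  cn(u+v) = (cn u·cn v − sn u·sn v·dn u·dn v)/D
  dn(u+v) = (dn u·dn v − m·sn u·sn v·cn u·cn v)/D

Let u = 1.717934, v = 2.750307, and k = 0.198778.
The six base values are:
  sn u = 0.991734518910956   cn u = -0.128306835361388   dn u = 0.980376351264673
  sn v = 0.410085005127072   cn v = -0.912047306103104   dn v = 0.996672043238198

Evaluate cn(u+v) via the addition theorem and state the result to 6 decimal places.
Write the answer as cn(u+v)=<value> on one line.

m = k² = 0.039512693284
D = 1 − m·sn²u·sn²v = 0.9934645533787831
cn(u+v) = (cn u·cn v − sn u·sn v·dn u·dn v)/D = -0.2803657979990241/0.9934645533787831 = -0.2822101674845843

cn(u+v)=-0.282210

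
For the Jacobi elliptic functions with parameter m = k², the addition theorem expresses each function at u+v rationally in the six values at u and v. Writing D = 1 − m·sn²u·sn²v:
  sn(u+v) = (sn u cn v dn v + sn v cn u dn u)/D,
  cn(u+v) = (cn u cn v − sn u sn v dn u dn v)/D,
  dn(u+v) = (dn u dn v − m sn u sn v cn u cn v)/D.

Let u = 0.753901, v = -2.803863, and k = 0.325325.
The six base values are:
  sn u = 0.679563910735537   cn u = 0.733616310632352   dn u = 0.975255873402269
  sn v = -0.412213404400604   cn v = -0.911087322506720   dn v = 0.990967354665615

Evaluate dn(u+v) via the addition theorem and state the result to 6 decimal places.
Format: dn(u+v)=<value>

m = k² = 0.105836355625
D = 1 − m·sn²u·sn²v = 0.9916949985803114
dn(u+v) = (dn u·dn v − m·sn u·sn v·cn u·cn v)/D = 0.9466307200964874/0.9916949985803114 = 0.9545583283687655

dn(u+v)=0.954558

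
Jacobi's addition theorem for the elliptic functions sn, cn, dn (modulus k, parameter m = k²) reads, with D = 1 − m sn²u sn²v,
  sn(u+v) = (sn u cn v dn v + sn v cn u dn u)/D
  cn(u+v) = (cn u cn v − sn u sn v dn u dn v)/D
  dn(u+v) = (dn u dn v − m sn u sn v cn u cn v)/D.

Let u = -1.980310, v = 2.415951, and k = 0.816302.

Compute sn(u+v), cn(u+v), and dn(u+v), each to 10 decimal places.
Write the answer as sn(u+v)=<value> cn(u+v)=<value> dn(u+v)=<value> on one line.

sn u = -0.9996117465419238, cn u = 0.02786316879690437, dn u = 0.5780729788896443
sn v = 0.9742359470551369, cn v = -0.2255311939967075, dn v = 0.6062544275541846
m = k² = 0.666348955204
D = 1 − m·sn²u·sn²v = 0.3680354417157694
sn(u+v) = (sn u·cn v·dn v + sn v·cn u·dn u)/D = 0.1523681640986859/0.3680354417157694 = 0.4140040518607403
cn(u+v) = (cn u·cn v − sn u·sn v·dn u·dn v)/D = 0.3350134757410774/0.3680354417157694 = 0.9102750381301739
dn(u+v) = (dn u·dn v − m·sn u·sn v·cn u·cn v)/D = 0.3463814237887898/0.3680354417157694 = 0.9411632264924559

sn(u+v)=0.4140040519 cn(u+v)=0.9102750381 dn(u+v)=0.9411632265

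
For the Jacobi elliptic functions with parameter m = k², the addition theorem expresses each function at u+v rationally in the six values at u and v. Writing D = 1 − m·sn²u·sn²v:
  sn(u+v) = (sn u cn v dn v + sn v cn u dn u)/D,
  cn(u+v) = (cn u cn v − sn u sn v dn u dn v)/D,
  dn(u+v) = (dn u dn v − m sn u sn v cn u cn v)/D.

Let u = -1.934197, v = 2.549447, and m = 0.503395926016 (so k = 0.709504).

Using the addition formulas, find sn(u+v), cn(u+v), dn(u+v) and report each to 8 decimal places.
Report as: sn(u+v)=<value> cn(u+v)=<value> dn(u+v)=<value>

sn(u+v)=0.56237729 cn(u+v)=0.82688075 dn(u+v)=0.91694704

sn u = -0.9985177203540073, cn u = -0.05442758619520465, dn u = 0.7057586804398335
sn v = 0.8742558434817154, cn v = -0.4854654675031731, dn v = 0.7843741293275293
m = k² = 0.503395926016
D = 1 − m·sn²u·sn²v = 0.6163825649950963
sn(u+v) = (sn u·cn v·dn v + sn v·cn u·dn u)/D = 0.3466395575896597/0.6163825649950963 = 0.5623772917594083
cn(u+v) = (cn u·cn v − sn u·sn v·dn u·dn v)/D = 0.5096748802363906/0.6163825649950963 = 0.8268807542284156
dn(u+v) = (dn u·dn v − m·sn u·sn v·cn u·cn v)/D = 0.5651901662015344/0.6163825649950963 = 0.9169470363037132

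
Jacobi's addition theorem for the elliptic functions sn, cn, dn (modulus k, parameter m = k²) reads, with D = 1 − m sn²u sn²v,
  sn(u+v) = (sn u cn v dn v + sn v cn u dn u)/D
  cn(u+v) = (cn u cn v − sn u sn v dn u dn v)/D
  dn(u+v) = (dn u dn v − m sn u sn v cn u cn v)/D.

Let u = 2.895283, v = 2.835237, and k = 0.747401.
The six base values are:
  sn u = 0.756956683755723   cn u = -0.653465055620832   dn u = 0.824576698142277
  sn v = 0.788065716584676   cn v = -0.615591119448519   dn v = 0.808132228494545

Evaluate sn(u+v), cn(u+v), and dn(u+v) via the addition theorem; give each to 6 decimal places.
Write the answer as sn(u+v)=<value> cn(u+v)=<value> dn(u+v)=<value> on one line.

sn(u+v)=-0.999982 cn(u+v)=0.005939 dn(u+v)=0.664388

m = k² = 0.558608254801
D = 1 − m·sn²u·sn²v = 0.8012192729694086
sn(u+v) = (sn u·cn v·dn v + sn v·cn u·dn u)/D = -0.8012051434802821/0.8012192729694086 = -0.9999823650159161
cn(u+v) = (cn u·cn v − sn u·sn v·dn u·dn v)/D = 0.004758302046764936/0.8012192729694086 = 0.005938826245567127
dn(u+v) = (dn u·dn v − m·sn u·sn v·cn u·cn v)/D = 0.5323204899725136/0.8012192729694086 = 0.6643880245162777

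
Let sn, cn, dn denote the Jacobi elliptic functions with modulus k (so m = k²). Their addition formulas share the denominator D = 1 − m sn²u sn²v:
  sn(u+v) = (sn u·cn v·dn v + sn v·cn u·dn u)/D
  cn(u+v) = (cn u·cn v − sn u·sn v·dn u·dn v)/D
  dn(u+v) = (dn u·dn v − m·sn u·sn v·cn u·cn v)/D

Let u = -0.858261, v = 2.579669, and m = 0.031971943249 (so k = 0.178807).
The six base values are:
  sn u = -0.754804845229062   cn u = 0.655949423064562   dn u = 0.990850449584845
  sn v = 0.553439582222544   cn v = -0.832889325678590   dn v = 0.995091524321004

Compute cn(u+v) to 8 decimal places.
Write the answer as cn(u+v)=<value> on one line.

m = k² = 0.031971943249
D = 1 − m·sn²u·sn²v = 0.9944207114133502
cn(u+v) = (cn u·cn v − sn u·sn v·dn u·dn v)/D = -0.1344482177052727/0.9944207114133502 = -0.1352025517591886

cn(u+v)=-0.13520255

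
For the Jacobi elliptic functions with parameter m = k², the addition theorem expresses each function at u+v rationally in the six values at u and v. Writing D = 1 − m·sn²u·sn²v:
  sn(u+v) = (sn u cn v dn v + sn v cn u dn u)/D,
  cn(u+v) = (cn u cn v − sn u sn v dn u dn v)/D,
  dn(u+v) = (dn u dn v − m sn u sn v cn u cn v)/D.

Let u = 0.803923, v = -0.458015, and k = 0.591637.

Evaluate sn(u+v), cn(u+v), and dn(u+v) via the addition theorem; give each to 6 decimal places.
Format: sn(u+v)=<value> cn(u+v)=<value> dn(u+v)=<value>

sn u = 0.7014638269993935, cn u = 0.7127050577983609, dn u = 0.9098159582350221
sn v = -0.4373560844375657, cn v = 0.8992884161410292, dn v = 0.9659427057900778
m = k² = 0.350034339769
D = 1 − m·sn²u·sn²v = 0.9670548447416738
sn(u+v) = (sn u·cn v·dn v + sn v·cn u·dn u)/D = 0.3257393336066479/0.9670548447416738 = 0.3368364631828731
cn(u+v) = (cn u·cn v − sn u·sn v·dn u·dn v)/D = 0.9105432220822028/0.9670548447416738 = 0.9415631667978803
dn(u+v) = (dn u·dn v − m·sn u·sn v·cn u·cn v)/D = 0.9476572636604655/0.9670548447416738 = 0.9799415915377686

sn(u+v)=0.336836 cn(u+v)=0.941563 dn(u+v)=0.979942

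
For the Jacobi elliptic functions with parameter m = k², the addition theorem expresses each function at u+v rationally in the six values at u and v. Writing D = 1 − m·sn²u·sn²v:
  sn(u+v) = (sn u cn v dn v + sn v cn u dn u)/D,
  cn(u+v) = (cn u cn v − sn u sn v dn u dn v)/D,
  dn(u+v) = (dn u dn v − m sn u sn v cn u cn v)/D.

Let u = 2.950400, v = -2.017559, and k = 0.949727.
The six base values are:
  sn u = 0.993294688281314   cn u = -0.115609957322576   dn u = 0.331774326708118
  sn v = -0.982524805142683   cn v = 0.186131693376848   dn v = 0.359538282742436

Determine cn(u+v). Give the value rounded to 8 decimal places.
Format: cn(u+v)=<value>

m = k² = 0.901981374529
D = 1 − m·sn²u·sn²v = 0.1409056895478706
cn(u+v) = (cn u·cn v − sn u·sn v·dn u·dn v)/D = 0.0948964864856553/0.1409056895478706 = 0.673475193160427

cn(u+v)=0.67347519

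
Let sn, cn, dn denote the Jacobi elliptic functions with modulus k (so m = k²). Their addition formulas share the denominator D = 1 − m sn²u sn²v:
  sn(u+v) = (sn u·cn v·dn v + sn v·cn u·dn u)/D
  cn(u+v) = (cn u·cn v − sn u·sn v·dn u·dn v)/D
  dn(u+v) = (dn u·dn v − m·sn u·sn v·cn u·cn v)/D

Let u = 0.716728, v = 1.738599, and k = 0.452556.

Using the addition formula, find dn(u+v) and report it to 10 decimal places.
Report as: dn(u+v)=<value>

dn(u+v)=0.9404688692

sn u = 0.6483579468607358, cn u = 0.7613356505133142, dn u = 0.9559841596747131
sn v = 0.997670479727229, cn v = -0.06821740159842437, dn v = 0.8922702277062337
m = k² = 0.204806933136
D = 1 − m·sn²u·sn²v = 0.914306363115457
dn(u+v) = (dn u·dn v − m·sn u·sn v·cn u·cn v)/D = 0.8598766714408685/0.914306363115457 = 0.9404688692211199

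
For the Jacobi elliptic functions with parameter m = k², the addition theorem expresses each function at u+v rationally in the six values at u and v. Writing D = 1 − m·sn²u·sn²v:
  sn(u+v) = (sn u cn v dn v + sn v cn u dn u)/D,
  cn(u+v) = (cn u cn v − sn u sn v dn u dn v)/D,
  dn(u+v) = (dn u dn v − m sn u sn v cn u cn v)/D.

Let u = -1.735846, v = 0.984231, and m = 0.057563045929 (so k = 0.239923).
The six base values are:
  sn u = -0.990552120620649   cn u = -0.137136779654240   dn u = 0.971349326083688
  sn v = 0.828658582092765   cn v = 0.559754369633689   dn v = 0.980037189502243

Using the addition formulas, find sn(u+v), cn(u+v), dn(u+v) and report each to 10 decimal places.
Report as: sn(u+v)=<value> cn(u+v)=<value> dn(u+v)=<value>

sn(u+v)=-0.6801600509 cn(u+v)=0.7330636434 dn(u+v)=0.9865953154

m = k² = 0.057563045929
D = 1 − m·sn²u·sn²v = 0.9612162592039624
sn(u+v) = (sn u·cn v·dn v + sn v·cn u·dn u)/D = -0.6537808997547109/0.9612162592039624 = -0.6801600508673708
cn(u+v) = (cn u·cn v − sn u·sn v·dn u·dn v)/D = 0.7046326930209665/0.9612162592039624 = 0.7330636433517185
dn(u+v) = (dn u·dn v − m·sn u·sn v·cn u·cn v)/D = 0.9483314584255491/0.9612162592039624 = 0.9865953154089549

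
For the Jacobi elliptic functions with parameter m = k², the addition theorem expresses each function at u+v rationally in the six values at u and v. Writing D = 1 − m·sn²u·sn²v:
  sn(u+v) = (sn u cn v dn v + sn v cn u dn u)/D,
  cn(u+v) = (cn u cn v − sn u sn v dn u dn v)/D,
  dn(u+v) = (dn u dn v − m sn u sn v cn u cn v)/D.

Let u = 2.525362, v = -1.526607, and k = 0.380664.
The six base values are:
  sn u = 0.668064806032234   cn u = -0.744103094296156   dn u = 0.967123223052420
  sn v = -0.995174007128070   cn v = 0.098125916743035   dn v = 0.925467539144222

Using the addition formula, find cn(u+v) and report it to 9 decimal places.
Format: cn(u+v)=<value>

cn(u+v)=0.557769100

m = k² = 0.144905080896
D = 1 − m·sn²u·sn²v = 0.935950042030069
cn(u+v) = (cn u·cn v − sn u·sn v·dn u·dn v)/D = 0.5220440128293373/0.935950042030069 = 0.557769100257774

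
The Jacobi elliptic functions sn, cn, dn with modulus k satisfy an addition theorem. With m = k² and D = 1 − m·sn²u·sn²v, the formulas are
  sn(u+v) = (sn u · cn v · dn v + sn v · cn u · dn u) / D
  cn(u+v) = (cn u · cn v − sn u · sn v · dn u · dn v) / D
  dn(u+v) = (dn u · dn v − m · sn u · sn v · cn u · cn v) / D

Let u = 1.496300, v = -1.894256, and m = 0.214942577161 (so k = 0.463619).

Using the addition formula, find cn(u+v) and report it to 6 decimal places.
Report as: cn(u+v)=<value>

sn u = 0.9885286374979119, cn u = 0.1510335487450453, dn u = 0.8887972246361897
sn v = -0.9797643664453438, cn v = -0.2001544060068479, dn v = 0.8908806914620771
m = k² = 0.214942577161
D = 1 − m·sn²u·sn²v = 0.7983750638115377
cn(u+v) = (cn u·cn v − sn u·sn v·dn u·dn v)/D = 0.7366600703996897/0.7983750638115377 = 0.9226992472470103

cn(u+v)=0.922699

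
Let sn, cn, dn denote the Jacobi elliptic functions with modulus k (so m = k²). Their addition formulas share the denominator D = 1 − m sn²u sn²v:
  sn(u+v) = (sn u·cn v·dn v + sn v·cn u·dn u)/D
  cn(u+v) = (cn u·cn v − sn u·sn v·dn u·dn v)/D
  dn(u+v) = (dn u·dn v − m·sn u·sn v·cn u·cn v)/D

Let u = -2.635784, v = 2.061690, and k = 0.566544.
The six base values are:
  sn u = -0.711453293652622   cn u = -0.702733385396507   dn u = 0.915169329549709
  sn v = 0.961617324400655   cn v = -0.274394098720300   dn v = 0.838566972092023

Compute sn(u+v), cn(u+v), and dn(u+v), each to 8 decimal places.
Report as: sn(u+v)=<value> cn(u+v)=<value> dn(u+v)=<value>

m = k² = 0.320972103936
D = 1 − m·sn²u·sn²v = 0.8497672436513167
sn(u+v) = (sn u·cn v·dn v + sn v·cn u·dn u)/D = -0.4547315152884499/0.8497672436513167 = -0.535124787035259
cn(u+v) = (cn u·cn v − sn u·sn v·dn u·dn v)/D = 0.7178604442273069/0.8497672436513167 = 0.8447730241316117
dn(u+v) = (dn u·dn v − m·sn u·sn v·cn u·cn v)/D = 0.809773743512306/0.8497672436513167 = 0.9529359357661695

sn(u+v)=-0.53512479 cn(u+v)=0.84477302 dn(u+v)=0.95293594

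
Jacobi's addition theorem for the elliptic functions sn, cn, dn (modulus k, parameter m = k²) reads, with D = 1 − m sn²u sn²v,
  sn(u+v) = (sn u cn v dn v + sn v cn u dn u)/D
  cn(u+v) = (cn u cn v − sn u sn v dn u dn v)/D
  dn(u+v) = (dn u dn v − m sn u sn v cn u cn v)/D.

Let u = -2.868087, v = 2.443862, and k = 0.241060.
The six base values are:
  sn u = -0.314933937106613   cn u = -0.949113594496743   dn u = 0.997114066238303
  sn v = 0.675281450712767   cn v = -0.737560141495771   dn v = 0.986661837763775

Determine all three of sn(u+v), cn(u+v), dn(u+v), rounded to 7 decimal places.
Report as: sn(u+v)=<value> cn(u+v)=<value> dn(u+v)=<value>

m = k² = 0.0581099236
D = 1 − m·sn²u·sn²v = 0.9973717972223234
sn(u+v) = (sn u·cn v·dn v + sn v·cn u·dn u)/D = -0.409884661144539/0.9973717972223234 = -0.4109647598679511
cn(u+v) = (cn u·cn v − sn u·sn v·dn u·dn v)/D = 0.9092552262444874/0.9973717972223234 = 0.9116512305408671
dn(u+v) = (dn u·dn v − m·sn u·sn v·cn u·cn v)/D = 0.992465474904086/0.9973717972223234 = 0.9950807488923373

sn(u+v)=-0.4109648 cn(u+v)=0.9116512 dn(u+v)=0.9950807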